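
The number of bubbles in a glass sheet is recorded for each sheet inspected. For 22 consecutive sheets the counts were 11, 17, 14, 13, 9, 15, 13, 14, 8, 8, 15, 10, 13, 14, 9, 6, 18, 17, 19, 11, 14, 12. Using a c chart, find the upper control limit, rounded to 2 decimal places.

23.43

c̄ = (11 + 17 + 14 + 13 + 9 + 15 + 13 + 14 + 8 + 8 + 15 + 10 + 13 + 14 + 9 + 6 + 18 + 17 + 19 + 11 + 14 + 12) / 22 = 280 / 22 = 12.7273
UCL = c̄ + 3√c̄ = 12.7273 + 3 × √12.7273 = 12.7273 + 3 × 3.5675 = 23.4299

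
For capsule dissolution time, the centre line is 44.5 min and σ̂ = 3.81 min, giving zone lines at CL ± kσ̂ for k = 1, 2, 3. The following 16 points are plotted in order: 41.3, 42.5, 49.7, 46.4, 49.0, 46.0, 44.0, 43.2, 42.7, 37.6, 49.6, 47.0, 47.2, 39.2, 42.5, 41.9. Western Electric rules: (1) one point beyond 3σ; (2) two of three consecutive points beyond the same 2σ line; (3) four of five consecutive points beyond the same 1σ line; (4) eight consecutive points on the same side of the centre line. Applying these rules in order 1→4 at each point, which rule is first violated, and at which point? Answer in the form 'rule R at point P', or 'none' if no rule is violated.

none

Zone of each point (C = within 1σ̂, B = 1σ̂–2σ̂, A = 2σ̂–3σ̂, * = beyond 3σ̂; sign = side of CL): 1:-C, 2:-C, 3:+B, 4:+C, 5:+B, 6:+C, 7:-C, 8:-C, 9:-C, 10:-B, 11:+B, 12:+C, 13:+C, 14:-B, 15:-C, 16:-C
No rule fires across all 16 points.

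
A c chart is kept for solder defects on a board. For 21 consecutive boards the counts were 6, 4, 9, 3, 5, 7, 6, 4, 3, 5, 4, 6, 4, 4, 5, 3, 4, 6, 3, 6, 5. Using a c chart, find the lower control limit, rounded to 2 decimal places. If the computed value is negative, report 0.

0.00

c̄ = (6 + 4 + 9 + 3 + 5 + 7 + 6 + 4 + 3 + 5 + 4 + 6 + 4 + 4 + 5 + 3 + 4 + 6 + 3 + 6 + 5) / 21 = 102 / 21 = 4.8571
LCL = c̄ − 3√c̄ = 4.8571 − 3 × 2.2039 = -1.7545 → 0 (cannot be negative)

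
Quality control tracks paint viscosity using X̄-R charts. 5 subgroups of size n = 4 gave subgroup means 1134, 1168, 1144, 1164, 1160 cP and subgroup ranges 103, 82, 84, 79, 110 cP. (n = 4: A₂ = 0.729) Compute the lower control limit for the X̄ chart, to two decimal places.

1087.22

X̄̄ = (1134 + 1168 + 1144 + 1164 + 1160) / 5 = 5770.0000 / 5 = 1154.0000
R̄ = (103 + 82 + 84 + 79 + 110) / 5 = 458.0000 / 5 = 91.6000
LCL = X̄̄ − A₂·R̄ = 1154.0000 − 0.729 × 91.6000 = 1087.2236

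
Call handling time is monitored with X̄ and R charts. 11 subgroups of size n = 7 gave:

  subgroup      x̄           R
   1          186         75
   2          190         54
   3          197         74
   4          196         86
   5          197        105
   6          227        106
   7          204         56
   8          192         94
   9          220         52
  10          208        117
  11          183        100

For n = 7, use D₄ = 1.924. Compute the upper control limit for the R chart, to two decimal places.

R̄ = (75 + 54 + 74 + 86 + 105 + 106 + 56 + 94 + 52 + 117 + 100) / 11 = 919.0000 / 11 = 83.5455
UCL_R = D₄·R̄ = 1.924 × 83.5455 = 160.7415

160.74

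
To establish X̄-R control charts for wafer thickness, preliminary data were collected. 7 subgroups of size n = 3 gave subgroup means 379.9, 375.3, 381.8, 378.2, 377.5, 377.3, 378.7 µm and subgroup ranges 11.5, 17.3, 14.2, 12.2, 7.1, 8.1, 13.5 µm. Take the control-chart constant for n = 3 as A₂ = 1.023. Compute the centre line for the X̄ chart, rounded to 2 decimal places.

378.39

X̄̄ = (379.9 + 375.3 + 381.8 + 378.2 + 377.5 + 377.3 + 378.7) / 7 = 2648.7000 / 7 = 378.3857
CL = X̄̄ = 378.3857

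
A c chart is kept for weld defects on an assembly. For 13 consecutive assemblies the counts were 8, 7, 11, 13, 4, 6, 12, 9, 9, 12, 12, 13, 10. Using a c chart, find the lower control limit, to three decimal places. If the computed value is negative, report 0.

0.353

c̄ = (8 + 7 + 11 + 13 + 4 + 6 + 12 + 9 + 9 + 12 + 12 + 13 + 10) / 13 = 126 / 13 = 9.6923
LCL = c̄ − 3√c̄ = 9.6923 − 3 × 3.1132 = 0.3526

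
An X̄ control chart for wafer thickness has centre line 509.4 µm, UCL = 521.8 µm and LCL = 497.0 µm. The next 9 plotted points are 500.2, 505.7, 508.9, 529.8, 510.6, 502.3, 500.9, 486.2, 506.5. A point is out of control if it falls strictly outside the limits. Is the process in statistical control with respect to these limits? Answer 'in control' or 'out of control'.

Compare each point to [497.0, 521.8]: sample 4 = 529.8 > UCL; sample 8 = 486.2 < LCL.

out of control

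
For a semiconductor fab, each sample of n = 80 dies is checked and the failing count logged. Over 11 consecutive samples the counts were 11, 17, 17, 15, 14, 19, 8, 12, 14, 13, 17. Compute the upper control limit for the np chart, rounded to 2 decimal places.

24.55

p̄ = Σdᵢ / (k·n) = 157 / (11 × 80) = 0.17841
UCL = np̄ + 3·√(np̄(1−p̄)) = 14.2727 + 3 × √(14.2727×0.82159) = 14.2727 + 3 × 3.4244 = 24.5459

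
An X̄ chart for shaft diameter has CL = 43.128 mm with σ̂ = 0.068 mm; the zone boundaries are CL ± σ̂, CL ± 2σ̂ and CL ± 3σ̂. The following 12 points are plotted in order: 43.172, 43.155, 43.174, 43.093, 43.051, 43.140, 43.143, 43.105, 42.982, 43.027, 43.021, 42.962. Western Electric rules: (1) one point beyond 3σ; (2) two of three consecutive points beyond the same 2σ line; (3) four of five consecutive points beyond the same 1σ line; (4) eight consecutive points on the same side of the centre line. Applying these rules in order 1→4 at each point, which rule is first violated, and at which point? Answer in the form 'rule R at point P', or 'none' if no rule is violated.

rule 3 at point 12

Zone of each point (C = within 1σ̂, B = 1σ̂–2σ̂, A = 2σ̂–3σ̂, * = beyond 3σ̂; sign = side of CL): 1:+C, 2:+C, 3:+C, 4:-C, 5:-B, 6:+C, 7:+C, 8:-C, 9:-A, 10:-B, 11:-B, 12:-A
Rule 3 (four of five consecutive points beyond the same 1σ limit) is satisfied at point 12.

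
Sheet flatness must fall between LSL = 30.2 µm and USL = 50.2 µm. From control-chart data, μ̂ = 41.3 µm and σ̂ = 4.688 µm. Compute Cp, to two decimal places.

Cp = (USL − LSL) / (6σ̂) = (50.2 − 30.2) / (6 × 4.688) = 20.0000 / 28.1280 = 0.7110

0.71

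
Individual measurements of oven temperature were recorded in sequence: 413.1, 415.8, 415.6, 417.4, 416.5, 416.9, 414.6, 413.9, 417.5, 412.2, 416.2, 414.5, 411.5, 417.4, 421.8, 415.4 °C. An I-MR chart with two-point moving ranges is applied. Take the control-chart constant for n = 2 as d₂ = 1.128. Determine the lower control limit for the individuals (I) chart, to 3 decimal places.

407.966

X̄ = (413.1 + 415.8 + 415.6 + 417.4 + 416.5 + 416.9 + 414.6 + 413.9 + 417.5 + 412.2 + 416.2 + 414.5 + 411.5 + 417.4 + 421.8 + 415.4) / 16 = 415.6438
Moving ranges: 2.7, 0.2, 1.8, 0.9, 0.4, 2.3, 0.7, 3.6, 5.3, 4.0, 1.7, 3.0, 5.9, 4.4, 6.4; M̄R̄ = 43.3000 / 15 = 2.8867
LCL = X̄ − 3·M̄R̄/d₂ = 415.6438 − 3 × 2.8867 / 1.128 = 407.9664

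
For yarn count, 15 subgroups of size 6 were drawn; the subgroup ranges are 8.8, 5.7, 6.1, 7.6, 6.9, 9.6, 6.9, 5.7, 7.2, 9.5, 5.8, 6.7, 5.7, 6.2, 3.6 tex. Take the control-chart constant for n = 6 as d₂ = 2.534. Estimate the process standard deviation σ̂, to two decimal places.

2.68

R̄ = (8.8 + 5.7 + 6.1 + 7.6 + 6.9 + 9.6 + 6.9 + 5.7 + 7.2 + 9.5 + 5.8 + 6.7 + 5.7 + 6.2 + 3.6) / 15 = 6.8000
σ̂ = R̄ / d₂ = 6.8000 / 2.534 = 2.6835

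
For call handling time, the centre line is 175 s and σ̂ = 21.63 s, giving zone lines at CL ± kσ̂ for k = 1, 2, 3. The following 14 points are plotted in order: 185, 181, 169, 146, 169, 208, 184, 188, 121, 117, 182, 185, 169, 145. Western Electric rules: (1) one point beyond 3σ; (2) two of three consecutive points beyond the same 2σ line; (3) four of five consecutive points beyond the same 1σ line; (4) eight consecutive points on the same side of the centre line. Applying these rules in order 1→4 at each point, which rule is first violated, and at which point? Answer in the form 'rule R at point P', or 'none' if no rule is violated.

rule 2 at point 10

Zone of each point (C = within 1σ̂, B = 1σ̂–2σ̂, A = 2σ̂–3σ̂, * = beyond 3σ̂; sign = side of CL): 1:+C, 2:+C, 3:-C, 4:-B, 5:-C, 6:+B, 7:+C, 8:+C, 9:-A, 10:-A, 11:+C, 12:+C, 13:-C, 14:-B
Rule 2 (two of three consecutive points beyond the same 2σ limit) is satisfied at point 10.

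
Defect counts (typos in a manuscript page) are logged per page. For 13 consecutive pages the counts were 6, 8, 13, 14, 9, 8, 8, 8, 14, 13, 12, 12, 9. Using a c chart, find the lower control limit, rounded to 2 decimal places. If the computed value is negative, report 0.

0.68

c̄ = (6 + 8 + 13 + 14 + 9 + 8 + 8 + 8 + 14 + 13 + 12 + 12 + 9) / 13 = 134 / 13 = 10.3077
LCL = c̄ − 3√c̄ = 10.3077 − 3 × 3.2106 = 0.6760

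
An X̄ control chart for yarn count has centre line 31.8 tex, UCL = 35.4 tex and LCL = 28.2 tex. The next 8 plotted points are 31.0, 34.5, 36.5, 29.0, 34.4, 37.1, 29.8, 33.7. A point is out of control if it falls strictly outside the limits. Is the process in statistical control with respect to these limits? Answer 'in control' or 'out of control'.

out of control

Compare each point to [28.2, 35.4]: sample 3 = 36.5 > UCL; sample 6 = 37.1 > UCL.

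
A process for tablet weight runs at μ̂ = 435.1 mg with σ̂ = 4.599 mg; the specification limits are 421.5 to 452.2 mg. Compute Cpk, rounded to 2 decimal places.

0.99

Cpu = (USL − μ̂) / (3σ̂) = (452.2 − 435.1) / (3 × 4.599) = 1.2394; Cpl = (μ̂ − LSL) / (3σ̂) = (435.1 − 421.5) / (3 × 4.599) = 0.9857; Cpk = min(Cpu, Cpl) = 0.9857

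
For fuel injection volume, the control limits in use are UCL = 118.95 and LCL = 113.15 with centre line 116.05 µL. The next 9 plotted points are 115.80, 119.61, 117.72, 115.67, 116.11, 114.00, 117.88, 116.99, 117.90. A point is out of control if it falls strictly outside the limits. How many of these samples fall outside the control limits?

Compare each point to [113.15, 118.95]: sample 2 = 119.61 > UCL.

1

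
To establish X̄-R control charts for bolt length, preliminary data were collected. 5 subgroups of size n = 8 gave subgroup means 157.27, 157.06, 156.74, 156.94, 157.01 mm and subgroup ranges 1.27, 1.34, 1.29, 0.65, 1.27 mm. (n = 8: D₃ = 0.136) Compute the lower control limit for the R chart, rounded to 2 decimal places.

R̄ = (1.27 + 1.34 + 1.29 + 0.65 + 1.27) / 5 = 5.8200 / 5 = 1.1640
LCL_R = D₃·R̄ = 0.136 × 1.1640 = 0.1583

0.16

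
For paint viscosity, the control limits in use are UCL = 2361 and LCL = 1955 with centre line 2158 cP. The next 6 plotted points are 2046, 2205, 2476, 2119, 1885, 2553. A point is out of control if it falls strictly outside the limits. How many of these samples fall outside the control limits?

3

Compare each point to [1955, 2361]: sample 3 = 2476 > UCL; sample 5 = 1885 < LCL; sample 6 = 2553 > UCL.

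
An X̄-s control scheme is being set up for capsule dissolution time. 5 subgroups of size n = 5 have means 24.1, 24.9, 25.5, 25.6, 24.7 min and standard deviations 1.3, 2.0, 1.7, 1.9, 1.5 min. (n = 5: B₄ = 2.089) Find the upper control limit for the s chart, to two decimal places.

s̄ = (1.3 + 2.0 + 1.7 + 1.9 + 1.5) / 5 = 1.6800
UCL_s = B₄·s̄ = 2.089 × 1.6800 = 3.5095

3.51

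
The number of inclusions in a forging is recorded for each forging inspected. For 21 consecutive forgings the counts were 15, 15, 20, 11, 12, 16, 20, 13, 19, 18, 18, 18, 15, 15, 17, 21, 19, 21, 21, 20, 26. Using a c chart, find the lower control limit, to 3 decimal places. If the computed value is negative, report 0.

5.027

c̄ = (15 + 15 + 20 + 11 + 12 + 16 + 20 + 13 + 19 + 18 + 18 + 18 + 15 + 15 + 17 + 21 + 19 + 21 + 21 + 20 + 26) / 21 = 370 / 21 = 17.6190
LCL = c̄ − 3√c̄ = 17.6190 − 3 × 4.1975 = 5.0265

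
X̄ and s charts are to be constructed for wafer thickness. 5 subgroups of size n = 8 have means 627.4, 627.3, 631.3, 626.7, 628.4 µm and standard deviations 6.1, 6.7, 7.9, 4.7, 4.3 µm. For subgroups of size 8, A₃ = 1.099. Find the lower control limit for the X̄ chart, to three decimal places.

X̄̄ = (627.4 + 627.3 + 631.3 + 626.7 + 628.4) / 5 = 628.2200
s̄ = (6.1 + 6.7 + 7.9 + 4.7 + 4.3) / 5 = 5.9400
LCL = X̄̄ − A₃·s̄ = 628.2200 − 1.099 × 5.9400 = 621.6919

621.692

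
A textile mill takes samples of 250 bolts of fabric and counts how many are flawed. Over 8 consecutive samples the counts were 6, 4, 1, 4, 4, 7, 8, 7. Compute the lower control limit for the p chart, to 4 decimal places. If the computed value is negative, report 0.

p̄ = Σdᵢ / (k·n) = 41 / (8 × 250) = 0.02050
LCL = p̄ − 3·√(p̄(1−p̄)/n) = 0.02050 − 3 × 0.00896 = -0.00639 → 0 (negative, so LCL = 0)

0.0000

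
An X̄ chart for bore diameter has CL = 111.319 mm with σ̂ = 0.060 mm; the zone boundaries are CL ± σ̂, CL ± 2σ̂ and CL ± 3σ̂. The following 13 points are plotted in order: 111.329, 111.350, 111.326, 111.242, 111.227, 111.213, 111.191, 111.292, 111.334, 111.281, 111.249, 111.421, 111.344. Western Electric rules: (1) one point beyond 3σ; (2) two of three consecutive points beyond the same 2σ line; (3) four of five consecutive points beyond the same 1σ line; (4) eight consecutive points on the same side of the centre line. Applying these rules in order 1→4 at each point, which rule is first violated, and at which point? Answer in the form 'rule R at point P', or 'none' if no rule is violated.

rule 3 at point 7

Zone of each point (C = within 1σ̂, B = 1σ̂–2σ̂, A = 2σ̂–3σ̂, * = beyond 3σ̂; sign = side of CL): 1:+C, 2:+C, 3:+C, 4:-B, 5:-B, 6:-B, 7:-A, 8:-C, 9:+C, 10:-C, 11:-B, 12:+B, 13:+C
Rule 3 (four of five consecutive points beyond the same 1σ limit) is satisfied at point 7.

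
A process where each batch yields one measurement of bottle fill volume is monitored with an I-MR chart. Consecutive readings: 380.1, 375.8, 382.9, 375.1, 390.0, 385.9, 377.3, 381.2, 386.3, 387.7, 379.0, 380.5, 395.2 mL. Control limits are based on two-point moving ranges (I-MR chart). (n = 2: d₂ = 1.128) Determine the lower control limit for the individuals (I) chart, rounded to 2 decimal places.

364.65

X̄ = (380.1 + 375.8 + 382.9 + 375.1 + 390.0 + 385.9 + 377.3 + 381.2 + 386.3 + 387.7 + 379.0 + 380.5 + 395.2) / 13 = 382.8462
Moving ranges: 4.3, 7.1, 7.8, 14.9, 4.1, 8.6, 3.9, 5.1, 1.4, 8.7, 1.5, 14.7; M̄R̄ = 82.1000 / 12 = 6.8417
LCL = X̄ − 3·M̄R̄/d₂ = 382.8462 − 3 × 6.8417 / 1.128 = 364.6502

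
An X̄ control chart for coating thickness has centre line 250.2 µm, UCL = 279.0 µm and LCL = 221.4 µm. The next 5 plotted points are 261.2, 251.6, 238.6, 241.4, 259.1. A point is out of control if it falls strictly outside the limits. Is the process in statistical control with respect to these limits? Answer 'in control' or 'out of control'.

in control

All 5 points lie within [221.4, 279.0].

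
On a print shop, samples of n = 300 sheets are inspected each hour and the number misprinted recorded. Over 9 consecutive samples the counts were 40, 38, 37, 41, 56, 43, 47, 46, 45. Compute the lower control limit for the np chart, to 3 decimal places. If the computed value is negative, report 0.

p̄ = Σdᵢ / (k·n) = 393 / (9 × 300) = 0.14556
LCL = np̄ − 3·√(np̄(1−p̄)) = 43.6667 − 3 × 6.1083 = 25.3419

25.342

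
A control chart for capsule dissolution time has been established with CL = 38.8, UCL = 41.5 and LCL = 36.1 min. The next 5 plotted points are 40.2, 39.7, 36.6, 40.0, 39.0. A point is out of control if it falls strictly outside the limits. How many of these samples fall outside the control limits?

0

All 5 points lie within [36.1, 41.5].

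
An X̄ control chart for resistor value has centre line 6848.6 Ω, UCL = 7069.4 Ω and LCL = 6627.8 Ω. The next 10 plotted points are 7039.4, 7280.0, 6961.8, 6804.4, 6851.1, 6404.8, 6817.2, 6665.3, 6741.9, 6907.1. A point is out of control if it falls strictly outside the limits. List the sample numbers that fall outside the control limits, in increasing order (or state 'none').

2, 6

Compare each point to [6627.8, 7069.4]: sample 2 = 7280.0 > UCL; sample 6 = 6404.8 < LCL.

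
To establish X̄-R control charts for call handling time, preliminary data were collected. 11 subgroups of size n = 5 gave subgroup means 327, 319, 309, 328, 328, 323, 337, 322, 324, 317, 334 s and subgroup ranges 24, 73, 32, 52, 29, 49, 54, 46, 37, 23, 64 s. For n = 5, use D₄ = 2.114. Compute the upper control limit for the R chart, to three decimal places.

R̄ = (24 + 73 + 32 + 52 + 29 + 49 + 54 + 46 + 37 + 23 + 64) / 11 = 483.0000 / 11 = 43.9091
UCL_R = D₄·R̄ = 2.114 × 43.9091 = 92.8238

92.824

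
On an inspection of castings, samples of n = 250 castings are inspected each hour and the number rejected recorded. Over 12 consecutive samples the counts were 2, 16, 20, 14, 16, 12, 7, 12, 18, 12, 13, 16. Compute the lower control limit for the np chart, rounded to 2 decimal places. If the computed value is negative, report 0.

p̄ = Σdᵢ / (k·n) = 158 / (12 × 250) = 0.05267
LCL = np̄ − 3·√(np̄(1−p̄)) = 13.1667 − 3 × 3.5317 = 2.5714

2.57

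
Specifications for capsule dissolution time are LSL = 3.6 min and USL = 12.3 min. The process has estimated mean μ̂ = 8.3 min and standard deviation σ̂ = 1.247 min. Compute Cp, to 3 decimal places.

1.163

Cp = (USL − LSL) / (6σ̂) = (12.3 − 3.6) / (6 × 1.247) = 8.7000 / 7.4820 = 1.1628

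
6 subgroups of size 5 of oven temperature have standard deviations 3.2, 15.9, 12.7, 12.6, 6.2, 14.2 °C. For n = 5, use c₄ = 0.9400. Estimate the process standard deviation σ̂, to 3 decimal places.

s̄ = (3.2 + 15.9 + 12.7 + 12.6 + 6.2 + 14.2) / 6 = 10.8000
σ̂ = s̄ / c₄ = 10.8000 / 0.9400 = 11.4894

11.489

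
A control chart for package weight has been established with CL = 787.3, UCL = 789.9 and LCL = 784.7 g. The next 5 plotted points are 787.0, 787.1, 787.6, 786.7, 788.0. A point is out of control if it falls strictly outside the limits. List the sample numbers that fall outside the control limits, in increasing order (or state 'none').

none

All 5 points lie within [784.7, 789.9].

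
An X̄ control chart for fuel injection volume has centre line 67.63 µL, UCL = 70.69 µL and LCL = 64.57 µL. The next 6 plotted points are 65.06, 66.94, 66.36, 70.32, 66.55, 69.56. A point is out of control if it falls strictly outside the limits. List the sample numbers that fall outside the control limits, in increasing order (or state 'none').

All 6 points lie within [64.57, 70.69].

none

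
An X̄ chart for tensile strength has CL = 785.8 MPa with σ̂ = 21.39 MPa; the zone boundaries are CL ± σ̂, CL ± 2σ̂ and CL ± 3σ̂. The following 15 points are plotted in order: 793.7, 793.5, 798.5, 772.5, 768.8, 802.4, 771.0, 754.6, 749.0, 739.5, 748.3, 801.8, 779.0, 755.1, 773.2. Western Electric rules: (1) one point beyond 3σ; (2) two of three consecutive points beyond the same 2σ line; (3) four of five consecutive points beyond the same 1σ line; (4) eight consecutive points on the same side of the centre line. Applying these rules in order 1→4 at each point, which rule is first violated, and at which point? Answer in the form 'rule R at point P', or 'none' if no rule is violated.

Zone of each point (C = within 1σ̂, B = 1σ̂–2σ̂, A = 2σ̂–3σ̂, * = beyond 3σ̂; sign = side of CL): 1:+C, 2:+C, 3:+C, 4:-C, 5:-C, 6:+C, 7:-C, 8:-B, 9:-B, 10:-A, 11:-B, 12:+C, 13:-C, 14:-B, 15:-C
Rule 3 (four of five consecutive points beyond the same 1σ limit) is satisfied at point 11.

rule 3 at point 11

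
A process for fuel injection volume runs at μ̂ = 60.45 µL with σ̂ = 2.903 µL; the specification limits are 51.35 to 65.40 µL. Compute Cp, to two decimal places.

Cp = (USL − LSL) / (6σ̂) = (65.40 − 51.35) / (6 × 2.903) = 14.0500 / 17.4180 = 0.8066

0.81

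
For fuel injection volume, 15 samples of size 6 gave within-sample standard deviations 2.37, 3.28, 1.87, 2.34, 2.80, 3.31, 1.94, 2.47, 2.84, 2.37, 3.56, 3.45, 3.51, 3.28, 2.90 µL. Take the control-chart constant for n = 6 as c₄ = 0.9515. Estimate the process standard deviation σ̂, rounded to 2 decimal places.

2.96

s̄ = (2.37 + 3.28 + 1.87 + 2.34 + 2.80 + 3.31 + 1.94 + 2.47 + 2.84 + 2.37 + 3.56 + 3.45 + 3.51 + 3.28 + 2.90) / 15 = 2.8193
σ̂ = s̄ / c₄ = 2.8193 / 0.9515 = 2.9630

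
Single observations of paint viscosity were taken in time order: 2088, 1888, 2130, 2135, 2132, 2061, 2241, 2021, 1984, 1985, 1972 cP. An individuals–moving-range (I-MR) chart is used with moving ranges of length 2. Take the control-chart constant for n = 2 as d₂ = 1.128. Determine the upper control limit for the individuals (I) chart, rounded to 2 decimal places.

2316.42

X̄ = (2088 + 1888 + 2130 + 2135 + 2132 + 2061 + 2241 + 2021 + 1984 + 1985 + 1972) / 11 = 2057.9091
Moving ranges: 200, 242, 5, 3, 71, 180, 220, 37, 1, 13; M̄R̄ = 972.0000 / 10 = 97.2000
UCL = X̄ + 3·M̄R̄/d₂ = 2057.9091 + 3 × 97.2000 / 1.128 = 2316.4197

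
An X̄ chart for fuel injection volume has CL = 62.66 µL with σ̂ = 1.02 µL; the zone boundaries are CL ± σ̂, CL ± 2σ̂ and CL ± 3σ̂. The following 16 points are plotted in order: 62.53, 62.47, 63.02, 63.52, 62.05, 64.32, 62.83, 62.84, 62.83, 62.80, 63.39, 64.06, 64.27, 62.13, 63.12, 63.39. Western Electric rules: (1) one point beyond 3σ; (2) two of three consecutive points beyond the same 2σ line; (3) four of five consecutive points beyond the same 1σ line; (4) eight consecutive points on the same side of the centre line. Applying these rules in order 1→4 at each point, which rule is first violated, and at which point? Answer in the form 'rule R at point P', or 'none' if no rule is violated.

Zone of each point (C = within 1σ̂, B = 1σ̂–2σ̂, A = 2σ̂–3σ̂, * = beyond 3σ̂; sign = side of CL): 1:-C, 2:-C, 3:+C, 4:+C, 5:-C, 6:+B, 7:+C, 8:+C, 9:+C, 10:+C, 11:+C, 12:+B, 13:+B, 14:-C, 15:+C, 16:+C
Rule 4 (eight consecutive points on the same side of the centre line) is satisfied at point 13.

rule 4 at point 13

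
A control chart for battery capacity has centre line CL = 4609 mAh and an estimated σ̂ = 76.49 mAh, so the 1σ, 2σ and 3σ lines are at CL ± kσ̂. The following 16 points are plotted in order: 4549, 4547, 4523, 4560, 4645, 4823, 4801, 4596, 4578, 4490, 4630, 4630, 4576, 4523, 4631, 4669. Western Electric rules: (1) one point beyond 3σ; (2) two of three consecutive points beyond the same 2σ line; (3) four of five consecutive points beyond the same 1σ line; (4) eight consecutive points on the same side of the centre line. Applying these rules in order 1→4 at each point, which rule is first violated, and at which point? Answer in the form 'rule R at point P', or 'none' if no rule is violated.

rule 2 at point 7

Zone of each point (C = within 1σ̂, B = 1σ̂–2σ̂, A = 2σ̂–3σ̂, * = beyond 3σ̂; sign = side of CL): 1:-C, 2:-C, 3:-B, 4:-C, 5:+C, 6:+A, 7:+A, 8:-C, 9:-C, 10:-B, 11:+C, 12:+C, 13:-C, 14:-B, 15:+C, 16:+C
Rule 2 (two of three consecutive points beyond the same 2σ limit) is satisfied at point 7.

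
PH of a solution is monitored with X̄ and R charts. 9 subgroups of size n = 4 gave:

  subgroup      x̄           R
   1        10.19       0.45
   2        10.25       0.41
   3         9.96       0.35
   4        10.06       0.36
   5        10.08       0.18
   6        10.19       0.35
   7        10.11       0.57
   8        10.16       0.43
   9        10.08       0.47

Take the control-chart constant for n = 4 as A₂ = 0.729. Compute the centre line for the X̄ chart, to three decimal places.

10.120

X̄̄ = (10.19 + 10.25 + 9.96 + 10.06 + 10.08 + 10.19 + 10.11 + 10.16 + 10.08) / 9 = 91.0800 / 9 = 10.1200
CL = X̄̄ = 10.1200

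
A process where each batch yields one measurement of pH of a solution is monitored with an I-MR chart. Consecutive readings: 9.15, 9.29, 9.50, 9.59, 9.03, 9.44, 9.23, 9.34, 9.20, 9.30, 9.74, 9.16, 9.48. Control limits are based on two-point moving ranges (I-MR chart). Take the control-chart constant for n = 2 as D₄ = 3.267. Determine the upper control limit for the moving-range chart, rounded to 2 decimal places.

0.90

Moving ranges: 0.14, 0.21, 0.09, 0.56, 0.41, 0.21, 0.11, 0.14, 0.10, 0.44, 0.58, 0.32; M̄R̄ = 3.3100 / 12 = 0.2758
UCL_MR = D₄·M̄R̄ = 3.267 × 0.2758 = 0.9011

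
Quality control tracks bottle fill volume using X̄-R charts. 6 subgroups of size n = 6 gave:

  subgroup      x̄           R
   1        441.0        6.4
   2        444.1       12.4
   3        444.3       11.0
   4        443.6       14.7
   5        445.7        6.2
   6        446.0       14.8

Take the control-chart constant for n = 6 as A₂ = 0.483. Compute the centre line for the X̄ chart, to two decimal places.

X̄̄ = (441.0 + 444.1 + 444.3 + 443.6 + 445.7 + 446.0) / 6 = 2664.7000 / 6 = 444.1167
CL = X̄̄ = 444.1167

444.12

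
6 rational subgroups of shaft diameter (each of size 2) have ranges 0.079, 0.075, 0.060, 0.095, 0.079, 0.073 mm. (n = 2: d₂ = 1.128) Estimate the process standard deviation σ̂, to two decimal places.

R̄ = (0.079 + 0.075 + 0.060 + 0.095 + 0.079 + 0.073) / 6 = 0.0768
σ̂ = R̄ / d₂ = 0.0768 / 1.128 = 0.0681

0.07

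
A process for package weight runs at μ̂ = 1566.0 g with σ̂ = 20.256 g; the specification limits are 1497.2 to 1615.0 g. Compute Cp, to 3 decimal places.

0.969

Cp = (USL − LSL) / (6σ̂) = (1615.0 − 1497.2) / (6 × 20.256) = 117.8000 / 121.5360 = 0.9693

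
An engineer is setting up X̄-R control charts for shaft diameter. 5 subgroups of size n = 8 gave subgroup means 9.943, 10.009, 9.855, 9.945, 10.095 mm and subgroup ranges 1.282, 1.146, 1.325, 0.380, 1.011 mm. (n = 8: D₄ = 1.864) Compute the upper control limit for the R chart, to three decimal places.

R̄ = (1.282 + 1.146 + 1.325 + 0.380 + 1.011) / 5 = 5.1440 / 5 = 1.0288
UCL_R = D₄·R̄ = 1.864 × 1.0288 = 1.9177

1.918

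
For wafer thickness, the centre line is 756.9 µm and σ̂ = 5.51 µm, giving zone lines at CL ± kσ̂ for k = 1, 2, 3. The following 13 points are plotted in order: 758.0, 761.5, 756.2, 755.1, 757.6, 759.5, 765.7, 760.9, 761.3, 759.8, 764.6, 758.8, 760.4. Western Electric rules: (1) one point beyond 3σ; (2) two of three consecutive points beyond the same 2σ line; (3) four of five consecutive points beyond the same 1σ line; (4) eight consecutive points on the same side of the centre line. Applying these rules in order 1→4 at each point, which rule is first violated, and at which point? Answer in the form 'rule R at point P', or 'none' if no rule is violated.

Zone of each point (C = within 1σ̂, B = 1σ̂–2σ̂, A = 2σ̂–3σ̂, * = beyond 3σ̂; sign = side of CL): 1:+C, 2:+C, 3:-C, 4:-C, 5:+C, 6:+C, 7:+B, 8:+C, 9:+C, 10:+C, 11:+B, 12:+C, 13:+C
Rule 4 (eight consecutive points on the same side of the centre line) is satisfied at point 12.

rule 4 at point 12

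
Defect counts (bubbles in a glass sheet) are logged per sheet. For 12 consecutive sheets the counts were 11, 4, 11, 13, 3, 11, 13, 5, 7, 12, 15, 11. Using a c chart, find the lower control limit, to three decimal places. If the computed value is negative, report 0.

c̄ = (11 + 4 + 11 + 13 + 3 + 11 + 13 + 5 + 7 + 12 + 15 + 11) / 12 = 116 / 12 = 9.6667
LCL = c̄ − 3√c̄ = 9.6667 − 3 × 3.1091 = 0.3393

0.339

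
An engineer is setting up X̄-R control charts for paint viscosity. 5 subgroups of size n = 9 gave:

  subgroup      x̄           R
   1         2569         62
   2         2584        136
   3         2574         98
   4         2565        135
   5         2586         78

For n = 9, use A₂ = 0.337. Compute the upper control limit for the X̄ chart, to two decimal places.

2609.91

X̄̄ = (2569 + 2584 + 2574 + 2565 + 2586) / 5 = 12878.0000 / 5 = 2575.6000
R̄ = (62 + 136 + 98 + 135 + 78) / 5 = 509.0000 / 5 = 101.8000
UCL = X̄̄ + A₂·R̄ = 2575.6000 + 0.337 × 101.8000 = 2609.9066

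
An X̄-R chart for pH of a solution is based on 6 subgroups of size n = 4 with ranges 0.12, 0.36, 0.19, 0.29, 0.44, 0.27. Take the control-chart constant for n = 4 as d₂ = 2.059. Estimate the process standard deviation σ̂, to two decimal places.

0.14

R̄ = (0.12 + 0.36 + 0.19 + 0.29 + 0.44 + 0.27) / 6 = 0.2783
σ̂ = R̄ / d₂ = 0.2783 / 2.059 = 0.1352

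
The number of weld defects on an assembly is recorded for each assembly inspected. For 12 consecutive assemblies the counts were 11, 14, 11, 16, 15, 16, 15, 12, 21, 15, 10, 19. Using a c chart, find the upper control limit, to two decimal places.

c̄ = (11 + 14 + 11 + 16 + 15 + 16 + 15 + 12 + 21 + 15 + 10 + 19) / 12 = 175 / 12 = 14.5833
UCL = c̄ + 3√c̄ = 14.5833 + 3 × √14.5833 = 14.5833 + 3 × 3.8188 = 26.0398

26.04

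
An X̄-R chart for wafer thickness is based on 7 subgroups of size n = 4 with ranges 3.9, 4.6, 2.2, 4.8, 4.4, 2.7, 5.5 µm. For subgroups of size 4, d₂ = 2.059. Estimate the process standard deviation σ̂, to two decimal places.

1.95

R̄ = (3.9 + 4.6 + 2.2 + 4.8 + 4.4 + 2.7 + 5.5) / 7 = 4.0143
σ̂ = R̄ / d₂ = 4.0143 / 2.059 = 1.9496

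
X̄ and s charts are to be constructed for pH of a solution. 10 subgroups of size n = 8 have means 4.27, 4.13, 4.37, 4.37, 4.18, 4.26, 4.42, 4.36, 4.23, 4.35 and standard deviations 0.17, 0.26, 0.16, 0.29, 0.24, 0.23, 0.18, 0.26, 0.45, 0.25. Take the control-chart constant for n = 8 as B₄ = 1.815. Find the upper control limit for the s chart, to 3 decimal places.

0.452

s̄ = (0.17 + 0.26 + 0.16 + 0.29 + 0.24 + 0.23 + 0.18 + 0.26 + 0.45 + 0.25) / 10 = 0.2490
UCL_s = B₄·s̄ = 1.815 × 0.2490 = 0.4519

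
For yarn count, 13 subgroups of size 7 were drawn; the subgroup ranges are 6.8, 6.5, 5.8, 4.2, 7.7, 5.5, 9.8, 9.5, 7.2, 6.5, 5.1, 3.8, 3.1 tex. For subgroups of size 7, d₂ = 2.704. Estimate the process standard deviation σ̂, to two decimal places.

R̄ = (6.8 + 6.5 + 5.8 + 4.2 + 7.7 + 5.5 + 9.8 + 9.5 + 7.2 + 6.5 + 5.1 + 3.8 + 3.1) / 13 = 6.2692
σ̂ = R̄ / d₂ = 6.2692 / 2.704 = 2.3185

2.32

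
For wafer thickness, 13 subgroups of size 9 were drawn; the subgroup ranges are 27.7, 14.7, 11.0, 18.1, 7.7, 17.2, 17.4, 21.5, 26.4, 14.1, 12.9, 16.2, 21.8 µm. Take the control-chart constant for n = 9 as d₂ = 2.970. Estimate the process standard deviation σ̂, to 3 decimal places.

R̄ = (27.7 + 14.7 + 11.0 + 18.1 + 7.7 + 17.2 + 17.4 + 21.5 + 26.4 + 14.1 + 12.9 + 16.2 + 21.8) / 13 = 17.4385
σ̂ = R̄ / d₂ = 17.4385 / 2.970 = 5.8715

5.872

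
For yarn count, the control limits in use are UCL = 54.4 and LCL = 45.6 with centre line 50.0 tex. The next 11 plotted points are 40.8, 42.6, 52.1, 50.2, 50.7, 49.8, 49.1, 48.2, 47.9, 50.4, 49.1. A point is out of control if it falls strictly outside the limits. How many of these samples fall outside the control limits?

Compare each point to [45.6, 54.4]: sample 1 = 40.8 < LCL; sample 2 = 42.6 < LCL.

2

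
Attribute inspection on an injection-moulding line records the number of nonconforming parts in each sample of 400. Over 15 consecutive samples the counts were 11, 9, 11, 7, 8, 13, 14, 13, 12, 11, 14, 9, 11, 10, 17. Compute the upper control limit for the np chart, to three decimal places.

21.289

p̄ = Σdᵢ / (k·n) = 170 / (15 × 400) = 0.02833
UCL = np̄ + 3·√(np̄(1−p̄)) = 11.3333 + 3 × √(11.3333×0.97167) = 11.3333 + 3 × 3.3185 = 21.2887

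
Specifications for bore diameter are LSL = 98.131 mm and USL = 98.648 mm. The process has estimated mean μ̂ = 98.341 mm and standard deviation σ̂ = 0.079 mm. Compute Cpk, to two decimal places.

Cpu = (USL − μ̂) / (3σ̂) = (98.648 − 98.341) / (3 × 0.079) = 1.2954; Cpl = (μ̂ − LSL) / (3σ̂) = (98.341 − 98.131) / (3 × 0.079) = 0.8861; Cpk = min(Cpu, Cpl) = 0.8861

0.89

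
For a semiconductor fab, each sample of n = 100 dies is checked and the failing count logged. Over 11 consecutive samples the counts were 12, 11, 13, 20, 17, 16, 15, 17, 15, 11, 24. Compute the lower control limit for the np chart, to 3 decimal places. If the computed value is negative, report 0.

p̄ = Σdᵢ / (k·n) = 171 / (11 × 100) = 0.15545
LCL = np̄ − 3·√(np̄(1−p̄)) = 15.5455 − 3 × 3.6234 = 4.6753

4.675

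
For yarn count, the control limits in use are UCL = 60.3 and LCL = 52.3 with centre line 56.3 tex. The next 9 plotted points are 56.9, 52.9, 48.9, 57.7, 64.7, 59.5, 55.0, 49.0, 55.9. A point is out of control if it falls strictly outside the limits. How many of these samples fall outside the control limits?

3

Compare each point to [52.3, 60.3]: sample 3 = 48.9 < LCL; sample 5 = 64.7 > UCL; sample 8 = 49.0 < LCL.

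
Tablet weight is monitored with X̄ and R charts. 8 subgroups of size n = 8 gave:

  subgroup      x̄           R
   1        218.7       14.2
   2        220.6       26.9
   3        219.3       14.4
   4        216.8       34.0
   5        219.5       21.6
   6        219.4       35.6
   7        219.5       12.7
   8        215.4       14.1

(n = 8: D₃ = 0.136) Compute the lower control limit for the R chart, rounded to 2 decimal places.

R̄ = (14.2 + 26.9 + 14.4 + 34.0 + 21.6 + 35.6 + 12.7 + 14.1) / 8 = 173.5000 / 8 = 21.6875
LCL_R = D₃·R̄ = 0.136 × 21.6875 = 2.9495

2.95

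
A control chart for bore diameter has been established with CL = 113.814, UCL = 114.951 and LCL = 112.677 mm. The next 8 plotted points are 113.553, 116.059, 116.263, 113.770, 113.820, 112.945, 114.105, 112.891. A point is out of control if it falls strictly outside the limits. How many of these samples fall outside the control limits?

2

Compare each point to [112.677, 114.951]: sample 2 = 116.059 > UCL; sample 3 = 116.263 > UCL.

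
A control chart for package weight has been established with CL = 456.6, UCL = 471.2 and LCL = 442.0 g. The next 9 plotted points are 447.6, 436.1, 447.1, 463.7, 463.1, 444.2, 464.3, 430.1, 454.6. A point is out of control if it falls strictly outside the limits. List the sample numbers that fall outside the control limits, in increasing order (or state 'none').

Compare each point to [442.0, 471.2]: sample 2 = 436.1 < LCL; sample 8 = 430.1 < LCL.

2, 8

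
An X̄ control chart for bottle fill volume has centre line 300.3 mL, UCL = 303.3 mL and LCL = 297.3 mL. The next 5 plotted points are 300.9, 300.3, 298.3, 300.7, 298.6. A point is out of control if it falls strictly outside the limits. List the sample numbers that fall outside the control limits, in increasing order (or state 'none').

All 5 points lie within [297.3, 303.3].

none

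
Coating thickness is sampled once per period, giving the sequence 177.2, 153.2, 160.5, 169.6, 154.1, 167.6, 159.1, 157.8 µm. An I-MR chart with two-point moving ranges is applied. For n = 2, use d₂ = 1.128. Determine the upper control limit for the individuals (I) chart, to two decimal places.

X̄ = (177.2 + 153.2 + 160.5 + 169.6 + 154.1 + 167.6 + 159.1 + 157.8) / 8 = 162.3875
Moving ranges: 24.0, 7.3, 9.1, 15.5, 13.5, 8.5, 1.3; M̄R̄ = 79.2000 / 7 = 11.3143
UCL = X̄ + 3·M̄R̄/d₂ = 162.3875 + 3 × 11.3143 / 1.128 = 192.4787

192.48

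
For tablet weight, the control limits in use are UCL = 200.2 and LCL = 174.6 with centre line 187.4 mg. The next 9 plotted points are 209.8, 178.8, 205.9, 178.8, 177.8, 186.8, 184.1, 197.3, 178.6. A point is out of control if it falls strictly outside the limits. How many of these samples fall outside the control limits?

2

Compare each point to [174.6, 200.2]: sample 1 = 209.8 > UCL; sample 3 = 205.9 > UCL.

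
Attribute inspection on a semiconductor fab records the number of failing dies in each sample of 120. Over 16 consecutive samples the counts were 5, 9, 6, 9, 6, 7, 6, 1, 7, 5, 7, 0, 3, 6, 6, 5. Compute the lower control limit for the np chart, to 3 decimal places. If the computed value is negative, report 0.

p̄ = Σdᵢ / (k·n) = 88 / (16 × 120) = 0.04583
LCL = np̄ − 3·√(np̄(1−p̄)) = 5.5000 − 3 × 2.2908 = -1.3725 → 0 (negative, so LCL = 0)

0.000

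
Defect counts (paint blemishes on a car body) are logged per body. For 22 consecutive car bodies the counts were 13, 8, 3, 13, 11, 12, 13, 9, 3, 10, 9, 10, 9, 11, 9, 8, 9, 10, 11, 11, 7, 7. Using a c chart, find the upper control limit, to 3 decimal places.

c̄ = (13 + 8 + 3 + 13 + 11 + 12 + 13 + 9 + 3 + 10 + 9 + 10 + 9 + 11 + 9 + 8 + 9 + 10 + 11 + 11 + 7 + 7) / 22 = 206 / 22 = 9.3636
UCL = c̄ + 3√c̄ = 9.3636 + 3 × √9.3636 = 9.3636 + 3 × 3.0600 = 18.5437

18.544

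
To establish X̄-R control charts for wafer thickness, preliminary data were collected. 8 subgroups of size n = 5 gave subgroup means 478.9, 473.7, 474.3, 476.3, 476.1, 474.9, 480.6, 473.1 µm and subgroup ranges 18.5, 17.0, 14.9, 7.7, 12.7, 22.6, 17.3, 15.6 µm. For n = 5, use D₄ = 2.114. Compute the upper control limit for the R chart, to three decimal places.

33.375

R̄ = (18.5 + 17.0 + 14.9 + 7.7 + 12.7 + 22.6 + 17.3 + 15.6) / 8 = 126.3000 / 8 = 15.7875
UCL_R = D₄·R̄ = 2.114 × 15.7875 = 33.3748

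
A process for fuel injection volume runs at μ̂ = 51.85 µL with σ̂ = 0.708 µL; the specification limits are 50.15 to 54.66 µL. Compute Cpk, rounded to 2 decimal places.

0.80

Cpu = (USL − μ̂) / (3σ̂) = (54.66 − 51.85) / (3 × 0.708) = 1.3230; Cpl = (μ̂ − LSL) / (3σ̂) = (51.85 − 50.15) / (3 × 0.708) = 0.8004; Cpk = min(Cpu, Cpl) = 0.8004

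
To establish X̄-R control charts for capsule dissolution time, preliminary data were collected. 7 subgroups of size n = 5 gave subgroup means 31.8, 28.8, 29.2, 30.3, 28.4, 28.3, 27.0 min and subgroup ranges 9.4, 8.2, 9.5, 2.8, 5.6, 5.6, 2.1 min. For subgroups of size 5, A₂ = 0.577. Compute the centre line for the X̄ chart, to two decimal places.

29.11

X̄̄ = (31.8 + 28.8 + 29.2 + 30.3 + 28.4 + 28.3 + 27.0) / 7 = 203.8000 / 7 = 29.1143
CL = X̄̄ = 29.1143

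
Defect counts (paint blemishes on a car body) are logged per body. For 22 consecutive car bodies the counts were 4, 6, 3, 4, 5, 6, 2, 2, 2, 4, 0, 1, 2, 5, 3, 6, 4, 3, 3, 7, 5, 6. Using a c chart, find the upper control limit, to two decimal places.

9.60

c̄ = (4 + 6 + 3 + 4 + 5 + 6 + 2 + 2 + 2 + 4 + 0 + 1 + 2 + 5 + 3 + 6 + 4 + 3 + 3 + 7 + 5 + 6) / 22 = 83 / 22 = 3.7727
UCL = c̄ + 3√c̄ = 3.7727 + 3 × √3.7727 = 3.7727 + 3 × 1.9424 = 9.5998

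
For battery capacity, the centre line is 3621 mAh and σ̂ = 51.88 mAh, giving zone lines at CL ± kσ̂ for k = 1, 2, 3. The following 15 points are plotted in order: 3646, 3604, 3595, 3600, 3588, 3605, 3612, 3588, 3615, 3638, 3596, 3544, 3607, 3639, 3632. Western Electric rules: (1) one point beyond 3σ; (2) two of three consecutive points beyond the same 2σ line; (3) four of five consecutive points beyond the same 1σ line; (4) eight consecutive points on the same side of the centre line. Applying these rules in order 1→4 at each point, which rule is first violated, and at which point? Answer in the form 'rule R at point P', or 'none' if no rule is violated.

rule 4 at point 9

Zone of each point (C = within 1σ̂, B = 1σ̂–2σ̂, A = 2σ̂–3σ̂, * = beyond 3σ̂; sign = side of CL): 1:+C, 2:-C, 3:-C, 4:-C, 5:-C, 6:-C, 7:-C, 8:-C, 9:-C, 10:+C, 11:-C, 12:-B, 13:-C, 14:+C, 15:+C
Rule 4 (eight consecutive points on the same side of the centre line) is satisfied at point 9.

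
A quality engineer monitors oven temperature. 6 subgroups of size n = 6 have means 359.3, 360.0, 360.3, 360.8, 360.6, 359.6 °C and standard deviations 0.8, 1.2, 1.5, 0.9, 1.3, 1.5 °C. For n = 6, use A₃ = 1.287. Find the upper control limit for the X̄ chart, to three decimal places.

361.644

X̄̄ = (359.3 + 360.0 + 360.3 + 360.8 + 360.6 + 359.6) / 6 = 360.1000
s̄ = (0.8 + 1.2 + 1.5 + 0.9 + 1.3 + 1.5) / 6 = 1.2000
UCL = X̄̄ + A₃·s̄ = 360.1000 + 1.287 × 1.2000 = 361.6444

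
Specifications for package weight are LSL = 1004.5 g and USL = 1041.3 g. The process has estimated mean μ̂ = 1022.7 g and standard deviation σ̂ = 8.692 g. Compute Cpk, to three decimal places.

0.698

Cpu = (USL − μ̂) / (3σ̂) = (1041.3 − 1022.7) / (3 × 8.692) = 0.7133; Cpl = (μ̂ − LSL) / (3σ̂) = (1022.7 − 1004.5) / (3 × 8.692) = 0.6980; Cpk = min(Cpu, Cpl) = 0.6980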